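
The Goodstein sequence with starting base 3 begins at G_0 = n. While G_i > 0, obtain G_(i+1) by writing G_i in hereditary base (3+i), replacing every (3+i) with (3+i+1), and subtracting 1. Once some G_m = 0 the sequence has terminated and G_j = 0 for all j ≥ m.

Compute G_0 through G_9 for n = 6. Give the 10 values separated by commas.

step 0: 6 = 2·3; sub 4 for 3: 2·4; = 8; G_1 = 8−1 = 7
step 1: 7 = 4 + 3; sub 5 for 4: 5 + 3; = 8; G_2 = 8−1 = 7
step 2: 7 = 5 + 2; sub 6 for 5: 6 + 2; = 8; G_3 = 8−1 = 7
step 3: 7 = 6 + 1; sub 7 for 6: 7 + 1; = 8; G_4 = 8−1 = 7
step 4: 7 = 7; sub 8 for 7: 8; = 8; G_5 = 8−1 = 7
step 5: 7 = 7; sub 9 for 8: 7; = 7; G_6 = 7−1 = 6
step 6: 6 = 6; sub 10 for 9: 6; = 6; G_7 = 6−1 = 5
step 7: 5 = 5; sub 11 for 10: 5; = 5; G_8 = 5−1 = 4
step 8: 4 = 4; sub 12 for 11: 4; = 4; G_9 = 4−1 = 3

6, 7, 7, 7, 7, 7, 6, 5, 4, 3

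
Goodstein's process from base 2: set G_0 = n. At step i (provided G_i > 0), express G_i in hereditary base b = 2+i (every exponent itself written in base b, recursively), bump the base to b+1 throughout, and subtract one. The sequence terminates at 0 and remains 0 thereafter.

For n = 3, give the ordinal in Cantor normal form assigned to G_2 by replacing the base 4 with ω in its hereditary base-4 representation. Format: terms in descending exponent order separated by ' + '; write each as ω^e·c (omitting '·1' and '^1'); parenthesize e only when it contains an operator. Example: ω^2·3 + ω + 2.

base 2: 3 = 2 + 1; at 3: 3 + 1 = 4; next = 3
base 3: 3 = 3; at 4: 4 = 4; next = 3
base 4: 3 = 3; at 5: 3 = 3; next = 2

3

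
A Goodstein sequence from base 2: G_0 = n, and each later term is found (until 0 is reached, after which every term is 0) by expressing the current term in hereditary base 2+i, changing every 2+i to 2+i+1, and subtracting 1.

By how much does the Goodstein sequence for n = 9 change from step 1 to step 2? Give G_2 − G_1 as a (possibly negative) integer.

942

[0] 9 ≡ 2^(2 + 1) + 1 (base 2). Lift 3: 82. −1: 81.
[1] 81 ≡ 3^(3 + 1) (base 3). Lift 4: 1024. −1: 1023.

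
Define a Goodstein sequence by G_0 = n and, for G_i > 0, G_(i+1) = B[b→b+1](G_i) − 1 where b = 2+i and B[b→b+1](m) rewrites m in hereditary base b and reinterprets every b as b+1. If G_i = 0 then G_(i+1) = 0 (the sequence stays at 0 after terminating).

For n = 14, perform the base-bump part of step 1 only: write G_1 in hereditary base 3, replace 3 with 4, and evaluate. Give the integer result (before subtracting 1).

[0] 14 ≡ 2^(2 + 1) + 2^2 + 2 (base 2). Lift 3: 111. −1: 110.
[1] 110 ≡ 3^(3 + 1) + 3^3 + 2 (base 3). Lift 4: 1282. −1: 1281.

1282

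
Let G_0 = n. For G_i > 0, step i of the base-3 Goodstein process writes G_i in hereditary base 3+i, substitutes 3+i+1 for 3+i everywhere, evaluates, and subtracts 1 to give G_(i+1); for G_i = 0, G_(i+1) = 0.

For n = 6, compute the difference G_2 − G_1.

0

[0] 6 ≡ 2·3 (base 3). Lift 4: 8. −1: 7.
[1] 7 ≡ 4 + 3 (base 4). Lift 5: 8. −1: 7.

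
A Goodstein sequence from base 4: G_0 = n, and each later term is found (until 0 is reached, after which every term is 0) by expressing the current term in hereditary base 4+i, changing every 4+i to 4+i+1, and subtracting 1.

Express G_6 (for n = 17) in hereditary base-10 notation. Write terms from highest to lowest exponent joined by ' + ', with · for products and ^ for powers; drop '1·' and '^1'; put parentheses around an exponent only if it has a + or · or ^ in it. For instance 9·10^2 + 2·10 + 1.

5·10 + 1

G_0=17  [base 4] 4^2 + 1  →[4↦5]→  5^2 + 1 = 26  −1 ⇒ G_1=25
G_1=25  [base 5] 5^2  →[5↦6]→  6^2 = 36  −1 ⇒ G_2=35
G_2=35  [base 6] 5·6 + 5  →[6↦7]→  5·7 + 5 = 40  −1 ⇒ G_3=39
G_3=39  [base 7] 5·7 + 4  →[7↦8]→  5·8 + 4 = 44  −1 ⇒ G_4=43
G_4=43  [base 8] 5·8 + 3  →[8↦9]→  5·9 + 3 = 48  −1 ⇒ G_5=47
G_5=47  [base 9] 5·9 + 2  →[9↦10]→  5·10 + 2 = 52  −1 ⇒ G_6=51
G_6=51  [base 10] 5·10 + 1  →[10↦11]→  5·11 + 1 = 56  −1 ⇒ G_7=55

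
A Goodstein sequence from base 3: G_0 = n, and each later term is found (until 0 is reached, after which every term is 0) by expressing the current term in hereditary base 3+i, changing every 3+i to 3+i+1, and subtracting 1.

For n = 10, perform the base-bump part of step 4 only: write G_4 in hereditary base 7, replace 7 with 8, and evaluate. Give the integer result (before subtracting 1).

34

10 —HB3→ 3^2 + 1 —bump→ 4^2 + 1 = 17 —(−1)→ 16
16 —HB4→ 4^2 —bump→ 5^2 = 25 —(−1)→ 24
24 —HB5→ 4·5 + 4 —bump→ 4·6 + 4 = 28 —(−1)→ 27
27 —HB6→ 4·6 + 3 —bump→ 4·7 + 3 = 31 —(−1)→ 30
30 —HB7→ 4·7 + 2 —bump→ 4·8 + 2 = 34 —(−1)→ 33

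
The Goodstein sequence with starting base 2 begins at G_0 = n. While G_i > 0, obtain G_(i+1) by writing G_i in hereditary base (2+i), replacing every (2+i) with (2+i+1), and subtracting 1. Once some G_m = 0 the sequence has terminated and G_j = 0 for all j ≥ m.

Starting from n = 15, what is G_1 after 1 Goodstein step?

111

G_0=15  [base 2] 2^(2 + 1) + 2^2 + 2 + 1  →[2↦3]→  3^(3 + 1) + 3^3 + 3 + 1 = 112  −1 ⇒ G_1=111
G_1=111  [base 3] 3^(3 + 1) + 3^3 + 3  →[3↦4]→  4^(4 + 1) + 4^4 + 4 = 1284  −1 ⇒ G_2=1283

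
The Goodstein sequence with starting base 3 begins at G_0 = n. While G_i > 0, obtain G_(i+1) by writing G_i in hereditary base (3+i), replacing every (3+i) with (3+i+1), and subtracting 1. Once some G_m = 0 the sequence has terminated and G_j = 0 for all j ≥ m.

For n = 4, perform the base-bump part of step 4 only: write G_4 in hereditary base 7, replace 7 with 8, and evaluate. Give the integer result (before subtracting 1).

4 —HB3→ 3 + 1 —bump→ 4 + 1 = 5 —(−1)→ 4
4 —HB4→ 4 —bump→ 5 = 5 —(−1)→ 4
4 —HB5→ 4 —bump→ 4 = 4 —(−1)→ 3
3 —HB6→ 3 —bump→ 3 = 3 —(−1)→ 2

2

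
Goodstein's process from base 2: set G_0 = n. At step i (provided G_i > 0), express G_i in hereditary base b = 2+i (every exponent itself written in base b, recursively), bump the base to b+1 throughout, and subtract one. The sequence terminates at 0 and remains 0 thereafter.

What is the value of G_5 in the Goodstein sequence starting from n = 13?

13 —HB2→ 2^(2 + 1) + 2^2 + 1 —bump→ 3^(3 + 1) + 3^3 + 1 = 109 —(−1)→ 108
108 —HB3→ 3^(3 + 1) + 3^3 —bump→ 4^(4 + 1) + 4^4 = 1280 —(−1)→ 1279
1279 —HB4→ 4^(4 + 1) + 3·4^3 + 3·4^2 + 3·4 + 3 —bump→ 5^(5 + 1) + 3·5^3 + 3·5^2 + 3·5 + 3 = 16093 —(−1)→ 16092
16092 —HB5→ 5^(5 + 1) + 3·5^3 + 3·5^2 + 3·5 + 2 —bump→ 6^(6 + 1) + 3·6^3 + 3·6^2 + 3·6 + 2 = 280712 —(−1)→ 280711
280711 —HB6→ 6^(6 + 1) + 3·6^3 + 3·6^2 + 3·6 + 1 —bump→ 7^(7 + 1) + 3·7^3 + 3·7^2 + 3·7 + 1 = 5765999 —(−1)→ 5765998
5765998 —HB7→ 7^(7 + 1) + 3·7^3 + 3·7^2 + 3·7 —bump→ 8^(8 + 1) + 3·8^3 + 3·8^2 + 3·8 = 134219480 —(−1)→ 134219479

5765998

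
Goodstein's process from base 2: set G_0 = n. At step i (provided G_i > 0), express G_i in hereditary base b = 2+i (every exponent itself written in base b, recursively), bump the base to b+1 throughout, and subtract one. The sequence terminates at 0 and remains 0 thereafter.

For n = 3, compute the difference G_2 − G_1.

3 —HB2→ 2 + 1 —bump→ 3 + 1 = 4 —(−1)→ 3
3 —HB3→ 3 —bump→ 4 = 4 —(−1)→ 3

0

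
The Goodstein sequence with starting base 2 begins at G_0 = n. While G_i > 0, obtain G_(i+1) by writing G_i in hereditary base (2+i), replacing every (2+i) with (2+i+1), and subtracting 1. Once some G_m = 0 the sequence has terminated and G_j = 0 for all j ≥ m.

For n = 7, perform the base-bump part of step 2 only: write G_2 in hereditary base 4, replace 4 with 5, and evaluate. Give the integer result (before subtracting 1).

step 0: 7 = 2^2 + 2 + 1; sub 3 for 2: 3^3 + 3 + 1; = 31; G_1 = 31−1 = 30
step 1: 30 = 3^3 + 3; sub 4 for 3: 4^4 + 4; = 260; G_2 = 260−1 = 259
step 2: 259 = 4^4 + 3; sub 5 for 4: 5^5 + 3; = 3128; G_3 = 3128−1 = 3127

3128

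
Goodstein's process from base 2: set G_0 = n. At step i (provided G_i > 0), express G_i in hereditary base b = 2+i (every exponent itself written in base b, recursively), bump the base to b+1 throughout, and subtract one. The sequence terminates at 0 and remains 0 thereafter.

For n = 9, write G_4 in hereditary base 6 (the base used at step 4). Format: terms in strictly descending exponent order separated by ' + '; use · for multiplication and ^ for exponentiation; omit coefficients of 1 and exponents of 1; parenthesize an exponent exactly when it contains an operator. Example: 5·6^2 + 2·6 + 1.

G_0=9  [base 2] 2^(2 + 1) + 1  →[2↦3]→  3^(3 + 1) + 1 = 82  −1 ⇒ G_1=81
G_1=81  [base 3] 3^(3 + 1)  →[3↦4]→  4^(4 + 1) = 1024  −1 ⇒ G_2=1023
G_2=1023  [base 4] 3·4^4 + 3·4^3 + 3·4^2 + 3·4 + 3  →[4↦5]→  3·5^5 + 3·5^3 + 3·5^2 + 3·5 + 3 = 9843  −1 ⇒ G_3=9842
G_3=9842  [base 5] 3·5^5 + 3·5^3 + 3·5^2 + 3·5 + 2  →[5↦6]→  3·6^6 + 3·6^3 + 3·6^2 + 3·6 + 2 = 140744  −1 ⇒ G_4=140743
G_4=140743  [base 6] 3·6^6 + 3·6^3 + 3·6^2 + 3·6 + 1  →[6↦7]→  3·7^7 + 3·7^3 + 3·7^2 + 3·7 + 1 = 2471827  −1 ⇒ G_5=2471826

3·6^6 + 3·6^3 + 3·6^2 + 3·6 + 1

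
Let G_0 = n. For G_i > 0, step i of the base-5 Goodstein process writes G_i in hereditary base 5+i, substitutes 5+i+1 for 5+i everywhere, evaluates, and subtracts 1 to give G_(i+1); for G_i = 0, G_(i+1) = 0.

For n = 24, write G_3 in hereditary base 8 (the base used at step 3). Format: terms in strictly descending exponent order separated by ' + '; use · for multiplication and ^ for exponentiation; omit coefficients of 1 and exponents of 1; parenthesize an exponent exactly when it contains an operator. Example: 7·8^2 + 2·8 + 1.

G_0=24  [base 5] 4·5 + 4  →[5↦6]→  4·6 + 4 = 28  −1 ⇒ G_1=27
G_1=27  [base 6] 4·6 + 3  →[6↦7]→  4·7 + 3 = 31  −1 ⇒ G_2=30
G_2=30  [base 7] 4·7 + 2  →[7↦8]→  4·8 + 2 = 34  −1 ⇒ G_3=33

4·8 + 1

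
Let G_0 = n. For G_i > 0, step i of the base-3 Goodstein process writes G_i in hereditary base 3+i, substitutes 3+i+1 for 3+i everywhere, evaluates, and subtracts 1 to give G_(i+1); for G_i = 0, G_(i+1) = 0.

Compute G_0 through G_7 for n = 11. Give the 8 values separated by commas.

11, 17, 25, 35, 39, 43, 47, 51

base 3: 11 = 3^2 + 2; at 4: 4^2 + 2 = 18; next = 17
base 4: 17 = 4^2 + 1; at 5: 5^2 + 1 = 26; next = 25
base 5: 25 = 5^2; at 6: 6^2 = 36; next = 35
base 6: 35 = 5·6 + 5; at 7: 5·7 + 5 = 40; next = 39
base 7: 39 = 5·7 + 4; at 8: 5·8 + 4 = 44; next = 43
base 8: 43 = 5·8 + 3; at 9: 5·9 + 3 = 48; next = 47
base 9: 47 = 5·9 + 2; at 10: 5·10 + 2 = 52; next = 51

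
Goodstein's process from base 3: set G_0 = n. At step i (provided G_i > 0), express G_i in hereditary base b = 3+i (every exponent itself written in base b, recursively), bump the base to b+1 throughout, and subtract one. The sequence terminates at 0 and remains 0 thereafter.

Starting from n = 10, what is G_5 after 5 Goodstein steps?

33

i=0: 10 = 3^2 + 1 (b=3); 3→4: 4^2 + 1 = 17; 17−1 = 16
i=1: 16 = 4^2 (b=4); 4→5: 5^2 = 25; 25−1 = 24
i=2: 24 = 4·5 + 4 (b=5); 5→6: 4·6 + 4 = 28; 28−1 = 27
i=3: 27 = 4·6 + 3 (b=6); 6→7: 4·7 + 3 = 31; 31−1 = 30
i=4: 30 = 4·7 + 2 (b=7); 7→8: 4·8 + 2 = 34; 34−1 = 33
i=5: 33 = 4·8 + 1 (b=8); 8→9: 4·9 + 1 = 37; 37−1 = 36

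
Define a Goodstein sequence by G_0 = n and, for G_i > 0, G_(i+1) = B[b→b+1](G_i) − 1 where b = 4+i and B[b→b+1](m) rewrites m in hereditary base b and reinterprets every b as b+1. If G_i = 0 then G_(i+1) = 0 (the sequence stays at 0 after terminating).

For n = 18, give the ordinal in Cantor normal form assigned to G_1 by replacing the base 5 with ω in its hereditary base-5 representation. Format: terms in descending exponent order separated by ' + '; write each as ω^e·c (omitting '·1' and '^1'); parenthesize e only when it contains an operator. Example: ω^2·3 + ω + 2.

ω^2 + 1

G_0=18  [base 4] 4^2 + 2  →[4↦5]→  5^2 + 2 = 27  −1 ⇒ G_1=26
G_1=26  [base 5] 5^2 + 1  →[5↦6]→  6^2 + 1 = 37  −1 ⇒ G_2=36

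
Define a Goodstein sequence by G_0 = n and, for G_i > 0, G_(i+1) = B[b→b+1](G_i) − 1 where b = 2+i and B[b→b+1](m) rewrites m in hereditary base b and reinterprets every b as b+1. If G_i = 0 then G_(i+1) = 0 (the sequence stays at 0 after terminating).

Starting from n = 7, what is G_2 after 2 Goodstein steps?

259

i=0: 7 = 2^2 + 2 + 1 (b=2); 2→3: 3^3 + 3 + 1 = 31; 31−1 = 30
i=1: 30 = 3^3 + 3 (b=3); 3→4: 4^4 + 4 = 260; 260−1 = 259
i=2: 259 = 4^4 + 3 (b=4); 4→5: 5^5 + 3 = 3128; 3128−1 = 3127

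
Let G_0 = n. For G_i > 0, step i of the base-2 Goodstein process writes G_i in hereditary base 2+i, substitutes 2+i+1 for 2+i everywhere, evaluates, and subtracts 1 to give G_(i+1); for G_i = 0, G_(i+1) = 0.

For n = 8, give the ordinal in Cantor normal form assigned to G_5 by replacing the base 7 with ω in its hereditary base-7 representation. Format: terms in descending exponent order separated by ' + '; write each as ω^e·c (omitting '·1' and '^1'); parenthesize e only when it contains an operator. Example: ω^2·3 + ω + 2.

ω^ω·2 + ω^2·2 + ω + 4

(0) 8|_2 = 2^(2 + 1) ↦ 3^(3 + 1)|_3 = 81 ⇒ 80
(1) 80|_3 = 2·3^3 + 2·3^2 + 2·3 + 2 ↦ 2·4^4 + 2·4^2 + 2·4 + 2|_4 = 554 ⇒ 553
(2) 553|_4 = 2·4^4 + 2·4^2 + 2·4 + 1 ↦ 2·5^5 + 2·5^2 + 2·5 + 1|_5 = 6311 ⇒ 6310
(3) 6310|_5 = 2·5^5 + 2·5^2 + 2·5 ↦ 2·6^6 + 2·6^2 + 2·6|_6 = 93396 ⇒ 93395
(4) 93395|_6 = 2·6^6 + 2·6^2 + 6 + 5 ↦ 2·7^7 + 2·7^2 + 7 + 5|_7 = 1647196 ⇒ 1647195
(5) 1647195|_7 = 2·7^7 + 2·7^2 + 7 + 4 ↦ 2·8^8 + 2·8^2 + 8 + 4|_8 = 33554572 ⇒ 33554571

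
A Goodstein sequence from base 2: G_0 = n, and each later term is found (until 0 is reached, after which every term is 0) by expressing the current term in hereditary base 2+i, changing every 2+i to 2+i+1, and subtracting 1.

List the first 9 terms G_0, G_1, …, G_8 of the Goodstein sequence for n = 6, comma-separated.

6, 29, 257, 3125, 46655, 98039, 187243, 332147, 555551

6 —HB2→ 2^2 + 2 —bump→ 3^3 + 3 = 30 —(−1)→ 29
29 —HB3→ 3^3 + 2 —bump→ 4^4 + 2 = 258 —(−1)→ 257
257 —HB4→ 4^4 + 1 —bump→ 5^5 + 1 = 3126 —(−1)→ 3125
3125 —HB5→ 5^5 —bump→ 6^6 = 46656 —(−1)→ 46655
46655 —HB6→ 5·6^5 + 5·6^4 + 5·6^3 + 5·6^2 + 5·6 + 5 —bump→ 5·7^5 + 5·7^4 + 5·7^3 + 5·7^2 + 5·7 + 5 = 98040 —(−1)→ 98039
98039 —HB7→ 5·7^5 + 5·7^4 + 5·7^3 + 5·7^2 + 5·7 + 4 —bump→ 5·8^5 + 5·8^4 + 5·8^3 + 5·8^2 + 5·8 + 4 = 187244 —(−1)→ 187243
187243 —HB8→ 5·8^5 + 5·8^4 + 5·8^3 + 5·8^2 + 5·8 + 3 —bump→ 5·9^5 + 5·9^4 + 5·9^3 + 5·9^2 + 5·9 + 3 = 332148 —(−1)→ 332147
332147 —HB9→ 5·9^5 + 5·9^4 + 5·9^3 + 5·9^2 + 5·9 + 2 —bump→ 5·10^5 + 5·10^4 + 5·10^3 + 5·10^2 + 5·10 + 2 = 555552 —(−1)→ 555551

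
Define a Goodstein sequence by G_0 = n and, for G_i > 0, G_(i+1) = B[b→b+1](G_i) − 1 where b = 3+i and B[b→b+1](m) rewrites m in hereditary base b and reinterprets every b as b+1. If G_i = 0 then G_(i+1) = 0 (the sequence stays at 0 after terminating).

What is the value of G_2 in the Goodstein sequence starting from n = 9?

[0] 9 ≡ 3^2 (base 3). Lift 4: 16. −1: 15.
[1] 15 ≡ 3·4 + 3 (base 4). Lift 5: 18. −1: 17.

17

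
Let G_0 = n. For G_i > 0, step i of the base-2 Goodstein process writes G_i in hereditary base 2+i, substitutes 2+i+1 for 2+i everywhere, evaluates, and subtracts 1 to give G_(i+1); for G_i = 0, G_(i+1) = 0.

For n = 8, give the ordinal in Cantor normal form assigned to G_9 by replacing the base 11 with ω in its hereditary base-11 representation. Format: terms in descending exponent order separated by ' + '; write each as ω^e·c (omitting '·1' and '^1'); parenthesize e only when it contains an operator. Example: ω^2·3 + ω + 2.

8 —HB2→ 2^(2 + 1) —bump→ 3^(3 + 1) = 81 —(−1)→ 80
80 —HB3→ 2·3^3 + 2·3^2 + 2·3 + 2 —bump→ 2·4^4 + 2·4^2 + 2·4 + 2 = 554 —(−1)→ 553
553 —HB4→ 2·4^4 + 2·4^2 + 2·4 + 1 —bump→ 2·5^5 + 2·5^2 + 2·5 + 1 = 6311 —(−1)→ 6310
6310 —HB5→ 2·5^5 + 2·5^2 + 2·5 —bump→ 2·6^6 + 2·6^2 + 2·6 = 93396 —(−1)→ 93395
93395 —HB6→ 2·6^6 + 2·6^2 + 6 + 5 —bump→ 2·7^7 + 2·7^2 + 7 + 5 = 1647196 —(−1)→ 1647195
1647195 —HB7→ 2·7^7 + 2·7^2 + 7 + 4 —bump→ 2·8^8 + 2·8^2 + 8 + 4 = 33554572 —(−1)→ 33554571
33554571 —HB8→ 2·8^8 + 2·8^2 + 8 + 3 —bump→ 2·9^9 + 2·9^2 + 9 + 3 = 774841152 —(−1)→ 774841151
774841151 —HB9→ 2·9^9 + 2·9^2 + 9 + 2 —bump→ 2·10^10 + 2·10^2 + 10 + 2 = 20000000212 —(−1)→ 20000000211
20000000211 —HB10→ 2·10^10 + 2·10^2 + 10 + 1 —bump→ 2·11^11 + 2·11^2 + 11 + 1 = 570623341476 —(−1)→ 570623341475

ω^ω·2 + ω^2·2 + ω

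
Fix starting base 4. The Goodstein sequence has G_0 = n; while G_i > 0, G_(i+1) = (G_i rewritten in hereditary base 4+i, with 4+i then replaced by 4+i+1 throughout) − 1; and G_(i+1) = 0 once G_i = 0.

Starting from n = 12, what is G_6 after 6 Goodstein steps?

step 0: 12 = 3·4; sub 5 for 4: 3·5; = 15; G_1 = 15−1 = 14
step 1: 14 = 2·5 + 4; sub 6 for 5: 2·6 + 4; = 16; G_2 = 16−1 = 15
step 2: 15 = 2·6 + 3; sub 7 for 6: 2·7 + 3; = 17; G_3 = 17−1 = 16
step 3: 16 = 2·7 + 2; sub 8 for 7: 2·8 + 2; = 18; G_4 = 18−1 = 17
step 4: 17 = 2·8 + 1; sub 9 for 8: 2·9 + 1; = 19; G_5 = 19−1 = 18
step 5: 18 = 2·9; sub 10 for 9: 2·10; = 20; G_6 = 20−1 = 19
step 6: 19 = 10 + 9; sub 11 for 10: 11 + 9; = 20; G_7 = 20−1 = 19

19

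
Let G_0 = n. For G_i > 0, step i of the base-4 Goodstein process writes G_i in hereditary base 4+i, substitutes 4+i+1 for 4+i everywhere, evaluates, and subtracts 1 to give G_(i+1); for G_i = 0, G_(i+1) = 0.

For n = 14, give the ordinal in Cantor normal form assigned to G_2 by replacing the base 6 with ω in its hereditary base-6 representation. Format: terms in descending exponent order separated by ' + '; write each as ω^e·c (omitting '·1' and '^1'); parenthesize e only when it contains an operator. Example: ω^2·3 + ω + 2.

ω·3

step 0: 14 = 3·4 + 2; sub 5 for 4: 3·5 + 2; = 17; G_1 = 17−1 = 16
step 1: 16 = 3·5 + 1; sub 6 for 5: 3·6 + 1; = 19; G_2 = 19−1 = 18
step 2: 18 = 3·6; sub 7 for 6: 3·7; = 21; G_3 = 21−1 = 20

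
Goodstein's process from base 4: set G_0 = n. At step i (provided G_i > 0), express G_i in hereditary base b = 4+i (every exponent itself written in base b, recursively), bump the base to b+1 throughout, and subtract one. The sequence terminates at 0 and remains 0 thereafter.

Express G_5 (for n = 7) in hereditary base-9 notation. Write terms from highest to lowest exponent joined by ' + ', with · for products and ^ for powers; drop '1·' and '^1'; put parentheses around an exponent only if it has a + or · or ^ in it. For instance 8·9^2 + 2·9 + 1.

base 4: 7 = 4 + 3; at 5: 5 + 3 = 8; next = 7
base 5: 7 = 5 + 2; at 6: 6 + 2 = 8; next = 7
base 6: 7 = 6 + 1; at 7: 7 + 1 = 8; next = 7
base 7: 7 = 7; at 8: 8 = 8; next = 7
base 8: 7 = 7; at 9: 7 = 7; next = 6

6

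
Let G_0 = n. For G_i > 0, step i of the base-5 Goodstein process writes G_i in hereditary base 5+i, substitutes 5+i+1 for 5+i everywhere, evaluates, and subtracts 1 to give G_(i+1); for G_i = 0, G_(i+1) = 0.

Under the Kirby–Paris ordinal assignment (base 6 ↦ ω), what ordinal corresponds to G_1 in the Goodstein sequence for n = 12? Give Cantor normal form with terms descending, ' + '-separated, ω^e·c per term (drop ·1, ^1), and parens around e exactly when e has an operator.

[0] 12 ≡ 2·5 + 2 (base 5). Lift 6: 14. −1: 13.
[1] 13 ≡ 2·6 + 1 (base 6). Lift 7: 15. −1: 14.

ω·2 + 1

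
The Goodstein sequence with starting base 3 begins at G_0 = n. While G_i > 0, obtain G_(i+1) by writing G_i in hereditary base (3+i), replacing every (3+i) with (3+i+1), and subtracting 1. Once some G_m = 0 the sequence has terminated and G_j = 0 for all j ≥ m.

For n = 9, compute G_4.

9 —HB3→ 3^2 —bump→ 4^2 = 16 —(−1)→ 15
15 —HB4→ 3·4 + 3 —bump→ 3·5 + 3 = 18 —(−1)→ 17
17 —HB5→ 3·5 + 2 —bump→ 3·6 + 2 = 20 —(−1)→ 19
19 —HB6→ 3·6 + 1 —bump→ 3·7 + 1 = 22 —(−1)→ 21
21 —HB7→ 3·7 —bump→ 3·8 = 24 —(−1)→ 23

21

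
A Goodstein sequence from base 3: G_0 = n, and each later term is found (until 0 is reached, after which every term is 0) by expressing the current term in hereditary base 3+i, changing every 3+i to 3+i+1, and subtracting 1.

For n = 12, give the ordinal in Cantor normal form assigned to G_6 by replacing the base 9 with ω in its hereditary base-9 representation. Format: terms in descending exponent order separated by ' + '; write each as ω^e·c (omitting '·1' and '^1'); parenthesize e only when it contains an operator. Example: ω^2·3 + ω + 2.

ω·7 + 6

[0] 12 ≡ 3^2 + 3 (base 3). Lift 4: 20. −1: 19.
[1] 19 ≡ 4^2 + 3 (base 4). Lift 5: 28. −1: 27.
[2] 27 ≡ 5^2 + 2 (base 5). Lift 6: 38. −1: 37.
[3] 37 ≡ 6^2 + 1 (base 6). Lift 7: 50. −1: 49.
[4] 49 ≡ 7^2 (base 7). Lift 8: 64. −1: 63.
[5] 63 ≡ 7·8 + 7 (base 8). Lift 9: 70. −1: 69.
[6] 69 ≡ 7·9 + 6 (base 9). Lift 10: 76. −1: 75.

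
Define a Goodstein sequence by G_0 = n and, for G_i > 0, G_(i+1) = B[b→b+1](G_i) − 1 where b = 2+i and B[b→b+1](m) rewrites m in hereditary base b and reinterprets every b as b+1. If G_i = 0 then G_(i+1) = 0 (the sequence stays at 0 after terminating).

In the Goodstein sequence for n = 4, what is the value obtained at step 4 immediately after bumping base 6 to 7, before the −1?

110

4 —HB2→ 2^2 —bump→ 3^3 = 27 —(−1)→ 26
26 —HB3→ 2·3^2 + 2·3 + 2 —bump→ 2·4^2 + 2·4 + 2 = 42 —(−1)→ 41
41 —HB4→ 2·4^2 + 2·4 + 1 —bump→ 2·5^2 + 2·5 + 1 = 61 —(−1)→ 60
60 —HB5→ 2·5^2 + 2·5 —bump→ 2·6^2 + 2·6 = 84 —(−1)→ 83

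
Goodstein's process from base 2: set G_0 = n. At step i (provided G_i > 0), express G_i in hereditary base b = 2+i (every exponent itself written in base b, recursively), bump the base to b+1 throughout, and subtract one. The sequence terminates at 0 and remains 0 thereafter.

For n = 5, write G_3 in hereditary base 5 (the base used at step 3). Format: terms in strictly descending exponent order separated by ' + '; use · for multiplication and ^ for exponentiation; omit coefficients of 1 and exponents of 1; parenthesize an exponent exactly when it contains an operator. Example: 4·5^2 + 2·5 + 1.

base 2: 5 = 2^2 + 1; at 3: 3^3 + 1 = 28; next = 27
base 3: 27 = 3^3; at 4: 4^4 = 256; next = 255
base 4: 255 = 3·4^3 + 3·4^2 + 3·4 + 3; at 5: 3·5^3 + 3·5^2 + 3·5 + 3 = 468; next = 467
base 5: 467 = 3·5^3 + 3·5^2 + 3·5 + 2; at 6: 3·6^3 + 3·6^2 + 3·6 + 2 = 776; next = 775

3·5^3 + 3·5^2 + 3·5 + 2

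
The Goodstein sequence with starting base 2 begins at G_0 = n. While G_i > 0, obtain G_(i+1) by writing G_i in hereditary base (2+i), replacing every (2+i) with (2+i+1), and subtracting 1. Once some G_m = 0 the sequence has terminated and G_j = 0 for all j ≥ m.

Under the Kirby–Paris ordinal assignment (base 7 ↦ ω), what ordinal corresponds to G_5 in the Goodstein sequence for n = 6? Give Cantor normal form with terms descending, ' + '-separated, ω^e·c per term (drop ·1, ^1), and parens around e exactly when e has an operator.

base 2: 6 = 2^2 + 2; at 3: 3^3 + 3 = 30; next = 29
base 3: 29 = 3^3 + 2; at 4: 4^4 + 2 = 258; next = 257
base 4: 257 = 4^4 + 1; at 5: 5^5 + 1 = 3126; next = 3125
base 5: 3125 = 5^5; at 6: 6^6 = 46656; next = 46655
base 6: 46655 = 5·6^5 + 5·6^4 + 5·6^3 + 5·6^2 + 5·6 + 5; at 7: 5·7^5 + 5·7^4 + 5·7^3 + 5·7^2 + 5·7 + 5 = 98040; next = 98039
base 7: 98039 = 5·7^5 + 5·7^4 + 5·7^3 + 5·7^2 + 5·7 + 4; at 8: 5·8^5 + 5·8^4 + 5·8^3 + 5·8^2 + 5·8 + 4 = 187244; next = 187243

ω^5·5 + ω^4·5 + ω^3·5 + ω^2·5 + ω·5 + 4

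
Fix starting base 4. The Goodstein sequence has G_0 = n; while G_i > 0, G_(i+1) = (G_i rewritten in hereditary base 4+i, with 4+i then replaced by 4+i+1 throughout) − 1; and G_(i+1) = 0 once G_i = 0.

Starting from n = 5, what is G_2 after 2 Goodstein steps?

(0) 5|_4 = 4 + 1 ↦ 5 + 1|_5 = 6 ⇒ 5
(1) 5|_5 = 5 ↦ 6|_6 = 6 ⇒ 5

5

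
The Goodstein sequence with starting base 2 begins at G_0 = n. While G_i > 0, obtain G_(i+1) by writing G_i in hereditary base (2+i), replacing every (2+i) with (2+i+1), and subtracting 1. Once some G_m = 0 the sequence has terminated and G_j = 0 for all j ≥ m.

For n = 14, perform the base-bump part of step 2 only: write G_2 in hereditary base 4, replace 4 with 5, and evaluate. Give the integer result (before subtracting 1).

18751

[0] 14 ≡ 2^(2 + 1) + 2^2 + 2 (base 2). Lift 3: 111. −1: 110.
[1] 110 ≡ 3^(3 + 1) + 3^3 + 2 (base 3). Lift 4: 1282. −1: 1281.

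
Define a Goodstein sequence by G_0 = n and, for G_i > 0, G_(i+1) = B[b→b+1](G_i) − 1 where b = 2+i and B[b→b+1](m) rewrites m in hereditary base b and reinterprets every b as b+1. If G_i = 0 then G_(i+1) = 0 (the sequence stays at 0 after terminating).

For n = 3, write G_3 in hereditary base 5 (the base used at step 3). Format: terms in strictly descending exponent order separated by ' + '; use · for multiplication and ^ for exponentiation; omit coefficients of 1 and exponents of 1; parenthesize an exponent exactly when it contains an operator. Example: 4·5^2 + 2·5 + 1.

step 0: 3 = 2 + 1; sub 3 for 2: 3 + 1; = 4; G_1 = 4−1 = 3
step 1: 3 = 3; sub 4 for 3: 4; = 4; G_2 = 4−1 = 3
step 2: 3 = 3; sub 5 for 4: 3; = 3; G_3 = 3−1 = 2

2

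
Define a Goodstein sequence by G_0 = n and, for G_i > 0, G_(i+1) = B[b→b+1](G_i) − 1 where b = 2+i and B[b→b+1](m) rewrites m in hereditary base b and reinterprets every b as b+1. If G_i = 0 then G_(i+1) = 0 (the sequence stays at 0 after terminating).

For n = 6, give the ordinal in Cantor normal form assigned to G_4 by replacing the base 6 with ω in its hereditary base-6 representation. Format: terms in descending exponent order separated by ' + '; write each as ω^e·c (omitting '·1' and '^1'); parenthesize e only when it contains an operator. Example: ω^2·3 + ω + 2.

(0) 6|_2 = 2^2 + 2 ↦ 3^3 + 3|_3 = 30 ⇒ 29
(1) 29|_3 = 3^3 + 2 ↦ 4^4 + 2|_4 = 258 ⇒ 257
(2) 257|_4 = 4^4 + 1 ↦ 5^5 + 1|_5 = 3126 ⇒ 3125
(3) 3125|_5 = 5^5 ↦ 6^6|_6 = 46656 ⇒ 46655
(4) 46655|_6 = 5·6^5 + 5·6^4 + 5·6^3 + 5·6^2 + 5·6 + 5 ↦ 5·7^5 + 5·7^4 + 5·7^3 + 5·7^2 + 5·7 + 5|_7 = 98040 ⇒ 98039

ω^5·5 + ω^4·5 + ω^3·5 + ω^2·5 + ω·5 + 5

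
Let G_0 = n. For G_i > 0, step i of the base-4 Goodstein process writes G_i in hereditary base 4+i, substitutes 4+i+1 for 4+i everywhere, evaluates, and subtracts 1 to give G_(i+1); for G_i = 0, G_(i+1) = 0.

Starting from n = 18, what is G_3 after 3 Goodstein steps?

G_0 = 18. HB_4(18) = 4^2 + 2. Bump = 27. G_1 = 26.
G_1 = 26. HB_5(26) = 5^2 + 1. Bump = 37. G_2 = 36.
G_2 = 36. HB_6(36) = 6^2. Bump = 49. G_3 = 48.
G_3 = 48. HB_7(48) = 6·7 + 6. Bump = 54. G_4 = 53.

48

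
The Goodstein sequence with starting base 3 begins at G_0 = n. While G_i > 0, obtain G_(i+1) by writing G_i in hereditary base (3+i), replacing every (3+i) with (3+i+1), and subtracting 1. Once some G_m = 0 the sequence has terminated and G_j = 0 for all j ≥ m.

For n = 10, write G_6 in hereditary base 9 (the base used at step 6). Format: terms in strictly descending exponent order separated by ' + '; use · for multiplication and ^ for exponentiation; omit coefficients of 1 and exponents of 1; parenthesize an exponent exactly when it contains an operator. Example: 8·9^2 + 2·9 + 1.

4·9

G_0 = 10. HB_3(10) = 3^2 + 1. Bump = 17. G_1 = 16.
G_1 = 16. HB_4(16) = 4^2. Bump = 25. G_2 = 24.
G_2 = 24. HB_5(24) = 4·5 + 4. Bump = 28. G_3 = 27.
G_3 = 27. HB_6(27) = 4·6 + 3. Bump = 31. G_4 = 30.
G_4 = 30. HB_7(30) = 4·7 + 2. Bump = 34. G_5 = 33.
G_5 = 33. HB_8(33) = 4·8 + 1. Bump = 37. G_6 = 36.
G_6 = 36. HB_9(36) = 4·9. Bump = 40. G_7 = 39.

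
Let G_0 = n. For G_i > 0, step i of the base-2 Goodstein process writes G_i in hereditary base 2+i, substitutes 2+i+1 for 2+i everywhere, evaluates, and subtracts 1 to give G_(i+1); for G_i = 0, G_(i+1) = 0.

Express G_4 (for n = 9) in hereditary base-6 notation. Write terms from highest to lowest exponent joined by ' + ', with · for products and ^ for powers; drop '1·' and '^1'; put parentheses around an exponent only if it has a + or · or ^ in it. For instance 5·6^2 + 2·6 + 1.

9 —HB2→ 2^(2 + 1) + 1 —bump→ 3^(3 + 1) + 1 = 82 —(−1)→ 81
81 —HB3→ 3^(3 + 1) —bump→ 4^(4 + 1) = 1024 —(−1)→ 1023
1023 —HB4→ 3·4^4 + 3·4^3 + 3·4^2 + 3·4 + 3 —bump→ 3·5^5 + 3·5^3 + 3·5^2 + 3·5 + 3 = 9843 —(−1)→ 9842
9842 —HB5→ 3·5^5 + 3·5^3 + 3·5^2 + 3·5 + 2 —bump→ 3·6^6 + 3·6^3 + 3·6^2 + 3·6 + 2 = 140744 —(−1)→ 140743

3·6^6 + 3·6^3 + 3·6^2 + 3·6 + 1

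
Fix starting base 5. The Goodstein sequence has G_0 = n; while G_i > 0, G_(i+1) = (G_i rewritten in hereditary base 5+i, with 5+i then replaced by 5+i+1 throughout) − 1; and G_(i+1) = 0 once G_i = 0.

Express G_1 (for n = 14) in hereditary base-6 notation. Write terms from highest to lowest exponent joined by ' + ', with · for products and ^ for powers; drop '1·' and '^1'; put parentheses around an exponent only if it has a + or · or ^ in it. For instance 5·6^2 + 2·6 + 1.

[0] 14 ≡ 2·5 + 4 (base 5). Lift 6: 16. −1: 15.
[1] 15 ≡ 2·6 + 3 (base 6). Lift 7: 17. −1: 16.

2·6 + 3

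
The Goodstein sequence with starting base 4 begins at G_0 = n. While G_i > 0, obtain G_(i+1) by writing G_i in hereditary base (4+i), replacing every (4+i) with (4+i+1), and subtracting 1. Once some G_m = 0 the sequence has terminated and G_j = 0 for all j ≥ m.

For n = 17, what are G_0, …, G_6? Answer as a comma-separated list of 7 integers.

17, 25, 35, 39, 43, 47, 51

(0) 17|_4 = 4^2 + 1 ↦ 5^2 + 1|_5 = 26 ⇒ 25
(1) 25|_5 = 5^2 ↦ 6^2|_6 = 36 ⇒ 35
(2) 35|_6 = 5·6 + 5 ↦ 5·7 + 5|_7 = 40 ⇒ 39
(3) 39|_7 = 5·7 + 4 ↦ 5·8 + 4|_8 = 44 ⇒ 43
(4) 43|_8 = 5·8 + 3 ↦ 5·9 + 3|_9 = 48 ⇒ 47
(5) 47|_9 = 5·9 + 2 ↦ 5·10 + 2|_10 = 52 ⇒ 51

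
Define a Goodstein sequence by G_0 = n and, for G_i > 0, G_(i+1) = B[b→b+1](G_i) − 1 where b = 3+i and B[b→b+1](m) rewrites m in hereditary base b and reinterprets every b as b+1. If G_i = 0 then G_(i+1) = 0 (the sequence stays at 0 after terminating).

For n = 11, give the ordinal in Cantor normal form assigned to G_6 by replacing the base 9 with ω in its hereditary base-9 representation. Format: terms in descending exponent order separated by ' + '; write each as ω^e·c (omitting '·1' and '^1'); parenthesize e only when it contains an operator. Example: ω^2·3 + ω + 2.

G_0 = 11. HB_3(11) = 3^2 + 2. Bump = 18. G_1 = 17.
G_1 = 17. HB_4(17) = 4^2 + 1. Bump = 26. G_2 = 25.
G_2 = 25. HB_5(25) = 5^2. Bump = 36. G_3 = 35.
G_3 = 35. HB_6(35) = 5·6 + 5. Bump = 40. G_4 = 39.
G_4 = 39. HB_7(39) = 5·7 + 4. Bump = 44. G_5 = 43.
G_5 = 43. HB_8(43) = 5·8 + 3. Bump = 48. G_6 = 47.

ω·5 + 2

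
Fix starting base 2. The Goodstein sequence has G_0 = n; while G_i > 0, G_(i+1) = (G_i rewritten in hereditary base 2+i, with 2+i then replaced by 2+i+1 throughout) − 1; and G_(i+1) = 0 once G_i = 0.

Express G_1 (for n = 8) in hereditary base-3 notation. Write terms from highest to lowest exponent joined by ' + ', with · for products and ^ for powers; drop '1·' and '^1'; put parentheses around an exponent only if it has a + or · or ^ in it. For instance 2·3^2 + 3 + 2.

2·3^3 + 2·3^2 + 2·3 + 2

(0) 8|_2 = 2^(2 + 1) ↦ 3^(3 + 1)|_3 = 81 ⇒ 80
(1) 80|_3 = 2·3^3 + 2·3^2 + 2·3 + 2 ↦ 2·4^4 + 2·4^2 + 2·4 + 2|_4 = 554 ⇒ 553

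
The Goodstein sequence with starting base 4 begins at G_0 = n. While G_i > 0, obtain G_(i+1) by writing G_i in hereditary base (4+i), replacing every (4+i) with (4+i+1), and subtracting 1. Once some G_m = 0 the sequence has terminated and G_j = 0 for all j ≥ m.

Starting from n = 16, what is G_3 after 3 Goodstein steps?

30

base 4: 16 = 4^2; at 5: 5^2 = 25; next = 24
base 5: 24 = 4·5 + 4; at 6: 4·6 + 4 = 28; next = 27
base 6: 27 = 4·6 + 3; at 7: 4·7 + 3 = 31; next = 30
base 7: 30 = 4·7 + 2; at 8: 4·8 + 2 = 34; next = 33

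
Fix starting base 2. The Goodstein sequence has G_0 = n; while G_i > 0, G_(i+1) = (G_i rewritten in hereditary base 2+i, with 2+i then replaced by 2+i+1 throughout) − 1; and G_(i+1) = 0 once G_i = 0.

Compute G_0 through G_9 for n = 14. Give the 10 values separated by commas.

14, 110, 1281, 18750, 326591, 5862840, 134404971, 3487116548, 100000555551, 3138429262496

G_0=14  [base 2] 2^(2 + 1) + 2^2 + 2  →[2↦3]→  3^(3 + 1) + 3^3 + 3 = 111  −1 ⇒ G_1=110
G_1=110  [base 3] 3^(3 + 1) + 3^3 + 2  →[3↦4]→  4^(4 + 1) + 4^4 + 2 = 1282  −1 ⇒ G_2=1281
G_2=1281  [base 4] 4^(4 + 1) + 4^4 + 1  →[4↦5]→  5^(5 + 1) + 5^5 + 1 = 18751  −1 ⇒ G_3=18750
G_3=18750  [base 5] 5^(5 + 1) + 5^5  →[5↦6]→  6^(6 + 1) + 6^6 = 326592  −1 ⇒ G_4=326591
G_4=326591  [base 6] 6^(6 + 1) + 5·6^5 + 5·6^4 + 5·6^3 + 5·6^2 + 5·6 + 5  →[6↦7]→  7^(7 + 1) + 5·7^5 + 5·7^4 + 5·7^3 + 5·7^2 + 5·7 + 5 = 5862841  −1 ⇒ G_5=5862840
G_5=5862840  [base 7] 7^(7 + 1) + 5·7^5 + 5·7^4 + 5·7^3 + 5·7^2 + 5·7 + 4  →[7↦8]→  8^(8 + 1) + 5·8^5 + 5·8^4 + 5·8^3 + 5·8^2 + 5·8 + 4 = 134404972  −1 ⇒ G_6=134404971
G_6=134404971  [base 8] 8^(8 + 1) + 5·8^5 + 5·8^4 + 5·8^3 + 5·8^2 + 5·8 + 3  →[8↦9]→  9^(9 + 1) + 5·9^5 + 5·9^4 + 5·9^3 + 5·9^2 + 5·9 + 3 = 3487116549  −1 ⇒ G_7=3487116548
G_7=3487116548  [base 9] 9^(9 + 1) + 5·9^5 + 5·9^4 + 5·9^3 + 5·9^2 + 5·9 + 2  →[9↦10]→  10^(10 + 1) + 5·10^5 + 5·10^4 + 5·10^3 + 5·10^2 + 5·10 + 2 = 100000555552  −1 ⇒ G_8=100000555551
G_8=100000555551  [base 10] 10^(10 + 1) + 5·10^5 + 5·10^4 + 5·10^3 + 5·10^2 + 5·10 + 1  →[10↦11]→  11^(11 + 1) + 5·11^5 + 5·11^4 + 5·11^3 + 5·11^2 + 5·11 + 1 = 3138429262497  −1 ⇒ G_9=3138429262496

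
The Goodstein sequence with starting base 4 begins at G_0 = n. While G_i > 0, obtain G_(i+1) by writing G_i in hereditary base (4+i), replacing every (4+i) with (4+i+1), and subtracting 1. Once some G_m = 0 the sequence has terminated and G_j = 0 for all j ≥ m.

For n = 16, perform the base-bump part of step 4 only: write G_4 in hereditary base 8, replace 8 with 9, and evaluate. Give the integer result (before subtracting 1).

37

G_0=16  [base 4] 4^2  →[4↦5]→  5^2 = 25  −1 ⇒ G_1=24
G_1=24  [base 5] 4·5 + 4  →[5↦6]→  4·6 + 4 = 28  −1 ⇒ G_2=27
G_2=27  [base 6] 4·6 + 3  →[6↦7]→  4·7 + 3 = 31  −1 ⇒ G_3=30
G_3=30  [base 7] 4·7 + 2  →[7↦8]→  4·8 + 2 = 34  −1 ⇒ G_4=33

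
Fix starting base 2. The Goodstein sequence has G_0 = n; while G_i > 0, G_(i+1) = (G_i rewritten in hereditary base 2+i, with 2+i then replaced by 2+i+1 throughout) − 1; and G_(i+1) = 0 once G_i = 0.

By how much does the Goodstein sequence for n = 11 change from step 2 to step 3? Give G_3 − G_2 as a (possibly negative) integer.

(0) 11|_2 = 2^(2 + 1) + 2 + 1 ↦ 3^(3 + 1) + 3 + 1|_3 = 85 ⇒ 84
(1) 84|_3 = 3^(3 + 1) + 3 ↦ 4^(4 + 1) + 4|_4 = 1028 ⇒ 1027
(2) 1027|_4 = 4^(4 + 1) + 3 ↦ 5^(5 + 1) + 3|_5 = 15628 ⇒ 15627

14600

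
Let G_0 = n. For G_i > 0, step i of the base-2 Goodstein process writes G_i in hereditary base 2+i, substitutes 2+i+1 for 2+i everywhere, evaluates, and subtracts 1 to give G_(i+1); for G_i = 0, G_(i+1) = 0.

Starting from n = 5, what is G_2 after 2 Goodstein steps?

(0) 5|_2 = 2^2 + 1 ↦ 3^3 + 1|_3 = 28 ⇒ 27
(1) 27|_3 = 3^3 ↦ 4^4|_4 = 256 ⇒ 255
(2) 255|_4 = 3·4^3 + 3·4^2 + 3·4 + 3 ↦ 3·5^3 + 3·5^2 + 3·5 + 3|_5 = 468 ⇒ 467

255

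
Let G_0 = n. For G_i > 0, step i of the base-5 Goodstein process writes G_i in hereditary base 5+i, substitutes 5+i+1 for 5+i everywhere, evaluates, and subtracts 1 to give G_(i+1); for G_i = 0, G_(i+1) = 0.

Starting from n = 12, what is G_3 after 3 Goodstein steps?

[0] 12 ≡ 2·5 + 2 (base 5). Lift 6: 14. −1: 13.
[1] 13 ≡ 2·6 + 1 (base 6). Lift 7: 15. −1: 14.
[2] 14 ≡ 2·7 (base 7). Lift 8: 16. −1: 15.
[3] 15 ≡ 8 + 7 (base 8). Lift 9: 16. −1: 15.

15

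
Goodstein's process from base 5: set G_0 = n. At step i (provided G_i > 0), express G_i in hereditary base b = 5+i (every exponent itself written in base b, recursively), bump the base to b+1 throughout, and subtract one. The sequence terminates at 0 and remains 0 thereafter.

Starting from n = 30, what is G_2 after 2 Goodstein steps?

53

step 0: 30 = 5^2 + 5; sub 6 for 5: 6^2 + 6; = 42; G_1 = 42−1 = 41
step 1: 41 = 6^2 + 5; sub 7 for 6: 7^2 + 5; = 54; G_2 = 54−1 = 53
step 2: 53 = 7^2 + 4; sub 8 for 7: 8^2 + 4; = 68; G_3 = 68−1 = 67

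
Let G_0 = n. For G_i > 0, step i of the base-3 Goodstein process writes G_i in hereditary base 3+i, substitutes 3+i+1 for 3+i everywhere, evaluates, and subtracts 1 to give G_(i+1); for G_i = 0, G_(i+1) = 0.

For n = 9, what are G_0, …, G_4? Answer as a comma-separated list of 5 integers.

9 —HB3→ 3^2 —bump→ 4^2 = 16 —(−1)→ 15
15 —HB4→ 3·4 + 3 —bump→ 3·5 + 3 = 18 —(−1)→ 17
17 —HB5→ 3·5 + 2 —bump→ 3·6 + 2 = 20 —(−1)→ 19
19 —HB6→ 3·6 + 1 —bump→ 3·7 + 1 = 22 —(−1)→ 21

9, 15, 17, 19, 21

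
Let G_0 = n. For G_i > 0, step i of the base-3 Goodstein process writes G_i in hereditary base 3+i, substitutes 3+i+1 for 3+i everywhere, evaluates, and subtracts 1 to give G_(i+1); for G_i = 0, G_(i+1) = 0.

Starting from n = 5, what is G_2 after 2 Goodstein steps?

5

step 0: 5 = 3 + 2; sub 4 for 3: 4 + 2; = 6; G_1 = 6−1 = 5
step 1: 5 = 4 + 1; sub 5 for 4: 5 + 1; = 6; G_2 = 6−1 = 5
step 2: 5 = 5; sub 6 for 5: 6; = 6; G_3 = 6−1 = 5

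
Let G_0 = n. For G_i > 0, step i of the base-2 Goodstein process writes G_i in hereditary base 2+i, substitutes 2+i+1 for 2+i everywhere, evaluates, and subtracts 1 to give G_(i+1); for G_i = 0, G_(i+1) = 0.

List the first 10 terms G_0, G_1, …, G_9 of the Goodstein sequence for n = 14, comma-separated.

14, 110, 1281, 18750, 326591, 5862840, 134404971, 3487116548, 100000555551, 3138429262496

i=0: 14 = 2^(2 + 1) + 2^2 + 2 (b=2); 2→3: 3^(3 + 1) + 3^3 + 3 = 111; 111−1 = 110
i=1: 110 = 3^(3 + 1) + 3^3 + 2 (b=3); 3→4: 4^(4 + 1) + 4^4 + 2 = 1282; 1282−1 = 1281
i=2: 1281 = 4^(4 + 1) + 4^4 + 1 (b=4); 4→5: 5^(5 + 1) + 5^5 + 1 = 18751; 18751−1 = 18750
i=3: 18750 = 5^(5 + 1) + 5^5 (b=5); 5→6: 6^(6 + 1) + 6^6 = 326592; 326592−1 = 326591
i=4: 326591 = 6^(6 + 1) + 5·6^5 + 5·6^4 + 5·6^3 + 5·6^2 + 5·6 + 5 (b=6); 6→7: 7^(7 + 1) + 5·7^5 + 5·7^4 + 5·7^3 + 5·7^2 + 5·7 + 5 = 5862841; 5862841−1 = 5862840
i=5: 5862840 = 7^(7 + 1) + 5·7^5 + 5·7^4 + 5·7^3 + 5·7^2 + 5·7 + 4 (b=7); 7→8: 8^(8 + 1) + 5·8^5 + 5·8^4 + 5·8^3 + 5·8^2 + 5·8 + 4 = 134404972; 134404972−1 = 134404971
i=6: 134404971 = 8^(8 + 1) + 5·8^5 + 5·8^4 + 5·8^3 + 5·8^2 + 5·8 + 3 (b=8); 8→9: 9^(9 + 1) + 5·9^5 + 5·9^4 + 5·9^3 + 5·9^2 + 5·9 + 3 = 3487116549; 3487116549−1 = 3487116548
i=7: 3487116548 = 9^(9 + 1) + 5·9^5 + 5·9^4 + 5·9^3 + 5·9^2 + 5·9 + 2 (b=9); 9→10: 10^(10 + 1) + 5·10^5 + 5·10^4 + 5·10^3 + 5·10^2 + 5·10 + 2 = 100000555552; 100000555552−1 = 100000555551
i=8: 100000555551 = 10^(10 + 1) + 5·10^5 + 5·10^4 + 5·10^3 + 5·10^2 + 5·10 + 1 (b=10); 10→11: 11^(11 + 1) + 5·11^5 + 5·11^4 + 5·11^3 + 5·11^2 + 5·11 + 1 = 3138429262497; 3138429262497−1 = 3138429262496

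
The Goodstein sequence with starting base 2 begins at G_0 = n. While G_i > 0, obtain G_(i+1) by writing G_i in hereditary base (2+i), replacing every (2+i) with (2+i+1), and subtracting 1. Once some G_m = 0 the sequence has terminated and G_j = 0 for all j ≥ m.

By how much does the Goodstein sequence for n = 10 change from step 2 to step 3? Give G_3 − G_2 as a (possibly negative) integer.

step 0: 10 = 2^(2 + 1) + 2; sub 3 for 2: 3^(3 + 1) + 3; = 84; G_1 = 84−1 = 83
step 1: 83 = 3^(3 + 1) + 2; sub 4 for 3: 4^(4 + 1) + 2; = 1026; G_2 = 1026−1 = 1025
step 2: 1025 = 4^(4 + 1) + 1; sub 5 for 4: 5^(5 + 1) + 1; = 15626; G_3 = 15626−1 = 15625

14600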